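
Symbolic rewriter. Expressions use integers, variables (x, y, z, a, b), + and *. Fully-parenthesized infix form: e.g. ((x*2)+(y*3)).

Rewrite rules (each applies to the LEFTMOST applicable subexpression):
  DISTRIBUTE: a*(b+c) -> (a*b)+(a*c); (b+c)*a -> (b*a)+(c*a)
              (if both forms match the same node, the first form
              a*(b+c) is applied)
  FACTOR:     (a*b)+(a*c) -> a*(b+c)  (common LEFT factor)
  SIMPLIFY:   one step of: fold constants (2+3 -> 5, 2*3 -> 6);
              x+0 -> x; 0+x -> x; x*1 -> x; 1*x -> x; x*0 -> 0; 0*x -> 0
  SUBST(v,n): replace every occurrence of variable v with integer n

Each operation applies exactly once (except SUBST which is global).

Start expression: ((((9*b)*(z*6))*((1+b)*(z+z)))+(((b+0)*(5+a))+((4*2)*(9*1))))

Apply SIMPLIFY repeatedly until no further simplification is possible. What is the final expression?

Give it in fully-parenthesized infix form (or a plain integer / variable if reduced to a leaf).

Start: ((((9*b)*(z*6))*((1+b)*(z+z)))+(((b+0)*(5+a))+((4*2)*(9*1))))
Step 1: at RLL: (b+0) -> b; overall: ((((9*b)*(z*6))*((1+b)*(z+z)))+(((b+0)*(5+a))+((4*2)*(9*1)))) -> ((((9*b)*(z*6))*((1+b)*(z+z)))+((b*(5+a))+((4*2)*(9*1))))
Step 2: at RRL: (4*2) -> 8; overall: ((((9*b)*(z*6))*((1+b)*(z+z)))+((b*(5+a))+((4*2)*(9*1)))) -> ((((9*b)*(z*6))*((1+b)*(z+z)))+((b*(5+a))+(8*(9*1))))
Step 3: at RRR: (9*1) -> 9; overall: ((((9*b)*(z*6))*((1+b)*(z+z)))+((b*(5+a))+(8*(9*1)))) -> ((((9*b)*(z*6))*((1+b)*(z+z)))+((b*(5+a))+(8*9)))
Step 4: at RR: (8*9) -> 72; overall: ((((9*b)*(z*6))*((1+b)*(z+z)))+((b*(5+a))+(8*9))) -> ((((9*b)*(z*6))*((1+b)*(z+z)))+((b*(5+a))+72))
Fixed point: ((((9*b)*(z*6))*((1+b)*(z+z)))+((b*(5+a))+72))

Answer: ((((9*b)*(z*6))*((1+b)*(z+z)))+((b*(5+a))+72))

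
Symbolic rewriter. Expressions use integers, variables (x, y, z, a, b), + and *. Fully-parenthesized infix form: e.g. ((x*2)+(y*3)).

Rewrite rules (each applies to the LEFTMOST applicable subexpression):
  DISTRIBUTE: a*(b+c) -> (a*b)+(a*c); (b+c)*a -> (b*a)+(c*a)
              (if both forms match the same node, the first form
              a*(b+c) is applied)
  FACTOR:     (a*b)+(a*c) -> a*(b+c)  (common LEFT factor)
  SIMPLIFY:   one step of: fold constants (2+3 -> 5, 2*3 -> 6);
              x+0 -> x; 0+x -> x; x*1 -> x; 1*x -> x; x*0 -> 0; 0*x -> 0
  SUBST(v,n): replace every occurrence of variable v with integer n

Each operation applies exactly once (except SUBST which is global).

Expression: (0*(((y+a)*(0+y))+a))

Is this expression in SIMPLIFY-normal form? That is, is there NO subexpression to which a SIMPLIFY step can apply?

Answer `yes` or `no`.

Expression: (0*(((y+a)*(0+y))+a))
Scanning for simplifiable subexpressions (pre-order)...
  at root: (0*(((y+a)*(0+y))+a)) (SIMPLIFIABLE)
  at R: (((y+a)*(0+y))+a) (not simplifiable)
  at RL: ((y+a)*(0+y)) (not simplifiable)
  at RLL: (y+a) (not simplifiable)
  at RLR: (0+y) (SIMPLIFIABLE)
Found simplifiable subexpr at path root: (0*(((y+a)*(0+y))+a))
One SIMPLIFY step would give: 0
-> NOT in normal form.

Answer: no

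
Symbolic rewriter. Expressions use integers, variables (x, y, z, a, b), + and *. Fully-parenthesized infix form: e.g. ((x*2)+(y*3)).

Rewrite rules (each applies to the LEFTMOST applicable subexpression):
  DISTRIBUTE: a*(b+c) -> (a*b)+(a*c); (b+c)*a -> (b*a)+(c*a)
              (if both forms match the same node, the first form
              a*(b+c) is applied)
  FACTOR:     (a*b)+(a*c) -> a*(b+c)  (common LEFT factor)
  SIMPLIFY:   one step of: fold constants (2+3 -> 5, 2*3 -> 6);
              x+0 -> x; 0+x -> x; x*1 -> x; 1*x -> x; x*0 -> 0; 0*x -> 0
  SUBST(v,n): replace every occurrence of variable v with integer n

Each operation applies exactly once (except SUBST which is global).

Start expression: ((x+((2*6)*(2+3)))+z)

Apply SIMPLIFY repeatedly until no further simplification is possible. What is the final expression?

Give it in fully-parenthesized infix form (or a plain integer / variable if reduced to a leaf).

Start: ((x+((2*6)*(2+3)))+z)
Step 1: at LRL: (2*6) -> 12; overall: ((x+((2*6)*(2+3)))+z) -> ((x+(12*(2+3)))+z)
Step 2: at LRR: (2+3) -> 5; overall: ((x+(12*(2+3)))+z) -> ((x+(12*5))+z)
Step 3: at LR: (12*5) -> 60; overall: ((x+(12*5))+z) -> ((x+60)+z)
Fixed point: ((x+60)+z)

Answer: ((x+60)+z)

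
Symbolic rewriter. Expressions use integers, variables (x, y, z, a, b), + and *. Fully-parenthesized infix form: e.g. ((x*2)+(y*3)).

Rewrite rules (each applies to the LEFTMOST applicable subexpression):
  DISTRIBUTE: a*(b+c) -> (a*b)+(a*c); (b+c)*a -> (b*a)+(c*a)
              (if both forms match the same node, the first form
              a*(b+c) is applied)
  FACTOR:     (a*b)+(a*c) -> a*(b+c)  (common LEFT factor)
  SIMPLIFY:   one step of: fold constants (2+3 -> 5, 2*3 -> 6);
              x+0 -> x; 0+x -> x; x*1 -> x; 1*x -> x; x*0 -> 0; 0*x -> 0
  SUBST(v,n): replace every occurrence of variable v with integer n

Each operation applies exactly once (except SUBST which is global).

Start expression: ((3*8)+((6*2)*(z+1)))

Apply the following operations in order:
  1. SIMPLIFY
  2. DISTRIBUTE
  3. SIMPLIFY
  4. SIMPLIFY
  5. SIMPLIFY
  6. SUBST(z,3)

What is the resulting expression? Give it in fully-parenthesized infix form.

Start: ((3*8)+((6*2)*(z+1)))
Apply SIMPLIFY at L (target: (3*8)): ((3*8)+((6*2)*(z+1))) -> (24+((6*2)*(z+1)))
Apply DISTRIBUTE at R (target: ((6*2)*(z+1))): (24+((6*2)*(z+1))) -> (24+(((6*2)*z)+((6*2)*1)))
Apply SIMPLIFY at RLL (target: (6*2)): (24+(((6*2)*z)+((6*2)*1))) -> (24+((12*z)+((6*2)*1)))
Apply SIMPLIFY at RR (target: ((6*2)*1)): (24+((12*z)+((6*2)*1))) -> (24+((12*z)+(6*2)))
Apply SIMPLIFY at RR (target: (6*2)): (24+((12*z)+(6*2))) -> (24+((12*z)+12))
Apply SUBST(z,3): (24+((12*z)+12)) -> (24+((12*3)+12))

Answer: (24+((12*3)+12))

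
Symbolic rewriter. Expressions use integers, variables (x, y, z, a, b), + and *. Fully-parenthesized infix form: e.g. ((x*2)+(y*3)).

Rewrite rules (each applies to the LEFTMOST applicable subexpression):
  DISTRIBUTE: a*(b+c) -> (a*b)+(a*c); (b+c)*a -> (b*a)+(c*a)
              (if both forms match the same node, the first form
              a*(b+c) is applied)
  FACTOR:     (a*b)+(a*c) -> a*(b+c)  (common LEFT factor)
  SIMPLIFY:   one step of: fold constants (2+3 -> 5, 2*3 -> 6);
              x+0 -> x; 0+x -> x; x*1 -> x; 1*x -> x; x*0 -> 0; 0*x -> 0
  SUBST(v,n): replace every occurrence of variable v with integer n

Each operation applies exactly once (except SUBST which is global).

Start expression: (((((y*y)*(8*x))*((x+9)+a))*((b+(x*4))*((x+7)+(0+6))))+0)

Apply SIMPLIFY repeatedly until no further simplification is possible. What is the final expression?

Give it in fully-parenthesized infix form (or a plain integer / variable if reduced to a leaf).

Answer: ((((y*y)*(8*x))*((x+9)+a))*((b+(x*4))*((x+7)+6)))

Derivation:
Start: (((((y*y)*(8*x))*((x+9)+a))*((b+(x*4))*((x+7)+(0+6))))+0)
Step 1: at root: (((((y*y)*(8*x))*((x+9)+a))*((b+(x*4))*((x+7)+(0+6))))+0) -> ((((y*y)*(8*x))*((x+9)+a))*((b+(x*4))*((x+7)+(0+6)))); overall: (((((y*y)*(8*x))*((x+9)+a))*((b+(x*4))*((x+7)+(0+6))))+0) -> ((((y*y)*(8*x))*((x+9)+a))*((b+(x*4))*((x+7)+(0+6))))
Step 2: at RRR: (0+6) -> 6; overall: ((((y*y)*(8*x))*((x+9)+a))*((b+(x*4))*((x+7)+(0+6)))) -> ((((y*y)*(8*x))*((x+9)+a))*((b+(x*4))*((x+7)+6)))
Fixed point: ((((y*y)*(8*x))*((x+9)+a))*((b+(x*4))*((x+7)+6)))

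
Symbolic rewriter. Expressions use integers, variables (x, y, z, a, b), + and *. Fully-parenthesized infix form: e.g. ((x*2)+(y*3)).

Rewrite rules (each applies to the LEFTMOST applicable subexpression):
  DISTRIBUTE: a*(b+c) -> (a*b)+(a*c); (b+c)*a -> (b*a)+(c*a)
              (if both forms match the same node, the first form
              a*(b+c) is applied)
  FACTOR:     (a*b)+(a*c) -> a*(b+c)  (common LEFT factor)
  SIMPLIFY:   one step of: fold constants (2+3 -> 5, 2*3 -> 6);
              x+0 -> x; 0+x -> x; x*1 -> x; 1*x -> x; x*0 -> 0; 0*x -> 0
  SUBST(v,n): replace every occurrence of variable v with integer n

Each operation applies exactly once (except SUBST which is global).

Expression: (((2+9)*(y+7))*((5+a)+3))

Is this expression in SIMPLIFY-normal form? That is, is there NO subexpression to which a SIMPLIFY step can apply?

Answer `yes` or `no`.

Answer: no

Derivation:
Expression: (((2+9)*(y+7))*((5+a)+3))
Scanning for simplifiable subexpressions (pre-order)...
  at root: (((2+9)*(y+7))*((5+a)+3)) (not simplifiable)
  at L: ((2+9)*(y+7)) (not simplifiable)
  at LL: (2+9) (SIMPLIFIABLE)
  at LR: (y+7) (not simplifiable)
  at R: ((5+a)+3) (not simplifiable)
  at RL: (5+a) (not simplifiable)
Found simplifiable subexpr at path LL: (2+9)
One SIMPLIFY step would give: ((11*(y+7))*((5+a)+3))
-> NOT in normal form.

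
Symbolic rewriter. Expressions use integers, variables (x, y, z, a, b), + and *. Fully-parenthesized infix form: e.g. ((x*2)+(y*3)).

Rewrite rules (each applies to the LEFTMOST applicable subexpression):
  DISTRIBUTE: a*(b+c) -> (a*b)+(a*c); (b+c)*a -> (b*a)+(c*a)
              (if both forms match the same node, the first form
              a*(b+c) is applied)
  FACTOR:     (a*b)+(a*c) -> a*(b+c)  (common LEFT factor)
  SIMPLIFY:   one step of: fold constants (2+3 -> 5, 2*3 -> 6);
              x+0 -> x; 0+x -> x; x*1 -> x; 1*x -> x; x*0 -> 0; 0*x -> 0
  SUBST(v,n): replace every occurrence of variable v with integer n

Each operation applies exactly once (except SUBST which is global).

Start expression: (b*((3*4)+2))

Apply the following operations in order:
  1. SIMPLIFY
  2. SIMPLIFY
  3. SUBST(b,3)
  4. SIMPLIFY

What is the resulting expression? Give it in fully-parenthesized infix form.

Start: (b*((3*4)+2))
Apply SIMPLIFY at RL (target: (3*4)): (b*((3*4)+2)) -> (b*(12+2))
Apply SIMPLIFY at R (target: (12+2)): (b*(12+2)) -> (b*14)
Apply SUBST(b,3): (b*14) -> (3*14)
Apply SIMPLIFY at root (target: (3*14)): (3*14) -> 42

Answer: 42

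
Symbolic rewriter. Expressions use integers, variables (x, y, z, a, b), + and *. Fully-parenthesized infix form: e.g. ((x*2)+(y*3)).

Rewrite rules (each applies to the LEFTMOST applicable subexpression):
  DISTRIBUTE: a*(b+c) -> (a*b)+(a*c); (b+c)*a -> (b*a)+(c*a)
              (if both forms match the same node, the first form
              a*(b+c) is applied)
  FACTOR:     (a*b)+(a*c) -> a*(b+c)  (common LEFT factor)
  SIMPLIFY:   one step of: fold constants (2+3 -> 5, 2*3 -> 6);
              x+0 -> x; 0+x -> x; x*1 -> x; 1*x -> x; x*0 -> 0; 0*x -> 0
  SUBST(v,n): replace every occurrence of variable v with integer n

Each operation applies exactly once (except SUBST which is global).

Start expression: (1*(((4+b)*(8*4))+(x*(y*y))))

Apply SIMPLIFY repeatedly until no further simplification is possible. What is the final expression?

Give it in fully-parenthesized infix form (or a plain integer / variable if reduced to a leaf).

Answer: (((4+b)*32)+(x*(y*y)))

Derivation:
Start: (1*(((4+b)*(8*4))+(x*(y*y))))
Step 1: at root: (1*(((4+b)*(8*4))+(x*(y*y)))) -> (((4+b)*(8*4))+(x*(y*y))); overall: (1*(((4+b)*(8*4))+(x*(y*y)))) -> (((4+b)*(8*4))+(x*(y*y)))
Step 2: at LR: (8*4) -> 32; overall: (((4+b)*(8*4))+(x*(y*y))) -> (((4+b)*32)+(x*(y*y)))
Fixed point: (((4+b)*32)+(x*(y*y)))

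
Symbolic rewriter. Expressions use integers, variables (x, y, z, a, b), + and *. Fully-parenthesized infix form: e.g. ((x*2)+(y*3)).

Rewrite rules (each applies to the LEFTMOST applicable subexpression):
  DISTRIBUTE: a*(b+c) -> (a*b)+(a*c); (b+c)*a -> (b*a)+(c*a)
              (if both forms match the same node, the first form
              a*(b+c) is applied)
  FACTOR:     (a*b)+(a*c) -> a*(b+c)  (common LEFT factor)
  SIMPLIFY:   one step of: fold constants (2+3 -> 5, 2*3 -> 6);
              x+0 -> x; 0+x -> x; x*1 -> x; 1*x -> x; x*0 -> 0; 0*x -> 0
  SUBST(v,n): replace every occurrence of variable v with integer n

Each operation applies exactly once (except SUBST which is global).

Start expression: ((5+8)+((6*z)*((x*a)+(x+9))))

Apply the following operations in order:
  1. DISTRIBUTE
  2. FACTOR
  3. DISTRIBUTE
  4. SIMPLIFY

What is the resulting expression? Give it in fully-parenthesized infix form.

Answer: (13+(((6*z)*(x*a))+((6*z)*(x+9))))

Derivation:
Start: ((5+8)+((6*z)*((x*a)+(x+9))))
Apply DISTRIBUTE at R (target: ((6*z)*((x*a)+(x+9)))): ((5+8)+((6*z)*((x*a)+(x+9)))) -> ((5+8)+(((6*z)*(x*a))+((6*z)*(x+9))))
Apply FACTOR at R (target: (((6*z)*(x*a))+((6*z)*(x+9)))): ((5+8)+(((6*z)*(x*a))+((6*z)*(x+9)))) -> ((5+8)+((6*z)*((x*a)+(x+9))))
Apply DISTRIBUTE at R (target: ((6*z)*((x*a)+(x+9)))): ((5+8)+((6*z)*((x*a)+(x+9)))) -> ((5+8)+(((6*z)*(x*a))+((6*z)*(x+9))))
Apply SIMPLIFY at L (target: (5+8)): ((5+8)+(((6*z)*(x*a))+((6*z)*(x+9)))) -> (13+(((6*z)*(x*a))+((6*z)*(x+9))))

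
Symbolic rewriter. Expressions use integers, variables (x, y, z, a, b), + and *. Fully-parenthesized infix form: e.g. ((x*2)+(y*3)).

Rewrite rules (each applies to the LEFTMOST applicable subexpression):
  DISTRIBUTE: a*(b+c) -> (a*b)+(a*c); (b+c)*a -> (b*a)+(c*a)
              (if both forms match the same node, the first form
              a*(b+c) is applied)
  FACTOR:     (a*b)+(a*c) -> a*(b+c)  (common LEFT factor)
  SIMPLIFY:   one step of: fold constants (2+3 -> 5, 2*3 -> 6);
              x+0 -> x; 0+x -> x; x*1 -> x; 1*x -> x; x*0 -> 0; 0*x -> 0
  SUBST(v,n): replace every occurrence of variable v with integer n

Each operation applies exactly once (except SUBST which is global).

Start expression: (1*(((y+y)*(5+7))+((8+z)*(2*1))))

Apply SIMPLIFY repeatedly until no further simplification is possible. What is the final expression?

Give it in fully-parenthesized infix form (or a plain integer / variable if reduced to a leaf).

Answer: (((y+y)*12)+((8+z)*2))

Derivation:
Start: (1*(((y+y)*(5+7))+((8+z)*(2*1))))
Step 1: at root: (1*(((y+y)*(5+7))+((8+z)*(2*1)))) -> (((y+y)*(5+7))+((8+z)*(2*1))); overall: (1*(((y+y)*(5+7))+((8+z)*(2*1)))) -> (((y+y)*(5+7))+((8+z)*(2*1)))
Step 2: at LR: (5+7) -> 12; overall: (((y+y)*(5+7))+((8+z)*(2*1))) -> (((y+y)*12)+((8+z)*(2*1)))
Step 3: at RR: (2*1) -> 2; overall: (((y+y)*12)+((8+z)*(2*1))) -> (((y+y)*12)+((8+z)*2))
Fixed point: (((y+y)*12)+((8+z)*2))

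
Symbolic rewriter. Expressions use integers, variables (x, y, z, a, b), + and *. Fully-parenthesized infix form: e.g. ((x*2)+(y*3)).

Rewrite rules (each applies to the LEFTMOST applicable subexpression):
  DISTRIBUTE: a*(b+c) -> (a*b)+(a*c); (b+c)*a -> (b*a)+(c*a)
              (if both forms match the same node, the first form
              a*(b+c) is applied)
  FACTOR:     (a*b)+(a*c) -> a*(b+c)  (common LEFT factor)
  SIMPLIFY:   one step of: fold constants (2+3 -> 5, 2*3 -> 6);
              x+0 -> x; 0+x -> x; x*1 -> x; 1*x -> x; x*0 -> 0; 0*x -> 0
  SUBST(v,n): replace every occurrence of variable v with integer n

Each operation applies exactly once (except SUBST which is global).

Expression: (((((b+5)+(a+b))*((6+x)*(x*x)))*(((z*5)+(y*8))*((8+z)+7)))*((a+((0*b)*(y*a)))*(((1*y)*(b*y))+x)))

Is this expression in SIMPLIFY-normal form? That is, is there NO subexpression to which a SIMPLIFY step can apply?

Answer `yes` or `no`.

Answer: no

Derivation:
Expression: (((((b+5)+(a+b))*((6+x)*(x*x)))*(((z*5)+(y*8))*((8+z)+7)))*((a+((0*b)*(y*a)))*(((1*y)*(b*y))+x)))
Scanning for simplifiable subexpressions (pre-order)...
  at root: (((((b+5)+(a+b))*((6+x)*(x*x)))*(((z*5)+(y*8))*((8+z)+7)))*((a+((0*b)*(y*a)))*(((1*y)*(b*y))+x))) (not simplifiable)
  at L: ((((b+5)+(a+b))*((6+x)*(x*x)))*(((z*5)+(y*8))*((8+z)+7))) (not simplifiable)
  at LL: (((b+5)+(a+b))*((6+x)*(x*x))) (not simplifiable)
  at LLL: ((b+5)+(a+b)) (not simplifiable)
  at LLLL: (b+5) (not simplifiable)
  at LLLR: (a+b) (not simplifiable)
  at LLR: ((6+x)*(x*x)) (not simplifiable)
  at LLRL: (6+x) (not simplifiable)
  at LLRR: (x*x) (not simplifiable)
  at LR: (((z*5)+(y*8))*((8+z)+7)) (not simplifiable)
  at LRL: ((z*5)+(y*8)) (not simplifiable)
  at LRLL: (z*5) (not simplifiable)
  at LRLR: (y*8) (not simplifiable)
  at LRR: ((8+z)+7) (not simplifiable)
  at LRRL: (8+z) (not simplifiable)
  at R: ((a+((0*b)*(y*a)))*(((1*y)*(b*y))+x)) (not simplifiable)
  at RL: (a+((0*b)*(y*a))) (not simplifiable)
  at RLR: ((0*b)*(y*a)) (not simplifiable)
  at RLRL: (0*b) (SIMPLIFIABLE)
  at RLRR: (y*a) (not simplifiable)
  at RR: (((1*y)*(b*y))+x) (not simplifiable)
  at RRL: ((1*y)*(b*y)) (not simplifiable)
  at RRLL: (1*y) (SIMPLIFIABLE)
  at RRLR: (b*y) (not simplifiable)
Found simplifiable subexpr at path RLRL: (0*b)
One SIMPLIFY step would give: (((((b+5)+(a+b))*((6+x)*(x*x)))*(((z*5)+(y*8))*((8+z)+7)))*((a+(0*(y*a)))*(((1*y)*(b*y))+x)))
-> NOT in normal form.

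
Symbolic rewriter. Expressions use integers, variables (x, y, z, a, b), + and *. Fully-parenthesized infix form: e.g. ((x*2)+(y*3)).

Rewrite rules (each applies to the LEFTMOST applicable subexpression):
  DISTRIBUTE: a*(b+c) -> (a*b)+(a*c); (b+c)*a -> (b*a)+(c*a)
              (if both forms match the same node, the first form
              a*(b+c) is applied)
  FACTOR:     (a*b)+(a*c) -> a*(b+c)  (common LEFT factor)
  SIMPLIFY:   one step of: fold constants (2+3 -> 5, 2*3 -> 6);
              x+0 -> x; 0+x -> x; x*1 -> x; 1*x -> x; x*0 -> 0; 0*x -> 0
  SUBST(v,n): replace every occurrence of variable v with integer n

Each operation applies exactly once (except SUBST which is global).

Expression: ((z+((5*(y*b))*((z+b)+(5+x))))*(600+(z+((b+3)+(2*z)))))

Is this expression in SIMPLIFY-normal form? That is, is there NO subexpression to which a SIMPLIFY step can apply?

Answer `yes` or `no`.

Expression: ((z+((5*(y*b))*((z+b)+(5+x))))*(600+(z+((b+3)+(2*z)))))
Scanning for simplifiable subexpressions (pre-order)...
  at root: ((z+((5*(y*b))*((z+b)+(5+x))))*(600+(z+((b+3)+(2*z))))) (not simplifiable)
  at L: (z+((5*(y*b))*((z+b)+(5+x)))) (not simplifiable)
  at LR: ((5*(y*b))*((z+b)+(5+x))) (not simplifiable)
  at LRL: (5*(y*b)) (not simplifiable)
  at LRLR: (y*b) (not simplifiable)
  at LRR: ((z+b)+(5+x)) (not simplifiable)
  at LRRL: (z+b) (not simplifiable)
  at LRRR: (5+x) (not simplifiable)
  at R: (600+(z+((b+3)+(2*z)))) (not simplifiable)
  at RR: (z+((b+3)+(2*z))) (not simplifiable)
  at RRR: ((b+3)+(2*z)) (not simplifiable)
  at RRRL: (b+3) (not simplifiable)
  at RRRR: (2*z) (not simplifiable)
Result: no simplifiable subexpression found -> normal form.

Answer: yes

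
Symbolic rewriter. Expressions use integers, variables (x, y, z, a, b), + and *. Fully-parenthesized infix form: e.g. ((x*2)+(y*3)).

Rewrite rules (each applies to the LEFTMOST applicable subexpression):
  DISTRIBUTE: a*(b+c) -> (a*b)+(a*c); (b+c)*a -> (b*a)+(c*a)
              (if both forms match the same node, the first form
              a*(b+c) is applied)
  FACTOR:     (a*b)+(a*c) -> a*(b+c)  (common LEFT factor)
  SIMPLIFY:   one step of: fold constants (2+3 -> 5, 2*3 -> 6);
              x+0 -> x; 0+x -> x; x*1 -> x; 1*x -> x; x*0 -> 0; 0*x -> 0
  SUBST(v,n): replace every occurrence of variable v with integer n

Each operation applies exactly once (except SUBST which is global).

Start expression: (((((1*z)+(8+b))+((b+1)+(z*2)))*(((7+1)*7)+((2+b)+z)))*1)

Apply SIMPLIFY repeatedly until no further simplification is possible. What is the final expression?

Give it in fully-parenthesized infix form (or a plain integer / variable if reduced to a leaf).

Answer: (((z+(8+b))+((b+1)+(z*2)))*(56+((2+b)+z)))

Derivation:
Start: (((((1*z)+(8+b))+((b+1)+(z*2)))*(((7+1)*7)+((2+b)+z)))*1)
Step 1: at root: (((((1*z)+(8+b))+((b+1)+(z*2)))*(((7+1)*7)+((2+b)+z)))*1) -> ((((1*z)+(8+b))+((b+1)+(z*2)))*(((7+1)*7)+((2+b)+z))); overall: (((((1*z)+(8+b))+((b+1)+(z*2)))*(((7+1)*7)+((2+b)+z)))*1) -> ((((1*z)+(8+b))+((b+1)+(z*2)))*(((7+1)*7)+((2+b)+z)))
Step 2: at LLL: (1*z) -> z; overall: ((((1*z)+(8+b))+((b+1)+(z*2)))*(((7+1)*7)+((2+b)+z))) -> (((z+(8+b))+((b+1)+(z*2)))*(((7+1)*7)+((2+b)+z)))
Step 3: at RLL: (7+1) -> 8; overall: (((z+(8+b))+((b+1)+(z*2)))*(((7+1)*7)+((2+b)+z))) -> (((z+(8+b))+((b+1)+(z*2)))*((8*7)+((2+b)+z)))
Step 4: at RL: (8*7) -> 56; overall: (((z+(8+b))+((b+1)+(z*2)))*((8*7)+((2+b)+z))) -> (((z+(8+b))+((b+1)+(z*2)))*(56+((2+b)+z)))
Fixed point: (((z+(8+b))+((b+1)+(z*2)))*(56+((2+b)+z)))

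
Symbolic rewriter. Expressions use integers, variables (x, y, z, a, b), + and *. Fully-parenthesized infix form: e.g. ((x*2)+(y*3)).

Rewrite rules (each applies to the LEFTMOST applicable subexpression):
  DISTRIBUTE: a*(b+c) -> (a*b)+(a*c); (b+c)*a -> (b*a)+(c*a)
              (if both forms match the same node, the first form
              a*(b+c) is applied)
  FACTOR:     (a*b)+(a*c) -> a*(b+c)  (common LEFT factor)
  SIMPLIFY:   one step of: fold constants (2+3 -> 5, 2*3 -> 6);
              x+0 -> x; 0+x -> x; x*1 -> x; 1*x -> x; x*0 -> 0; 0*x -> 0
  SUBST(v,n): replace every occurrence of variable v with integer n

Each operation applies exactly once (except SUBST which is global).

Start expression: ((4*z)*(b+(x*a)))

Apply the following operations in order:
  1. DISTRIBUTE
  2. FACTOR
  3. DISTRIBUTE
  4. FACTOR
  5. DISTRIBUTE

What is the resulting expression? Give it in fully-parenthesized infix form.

Answer: (((4*z)*b)+((4*z)*(x*a)))

Derivation:
Start: ((4*z)*(b+(x*a)))
Apply DISTRIBUTE at root (target: ((4*z)*(b+(x*a)))): ((4*z)*(b+(x*a))) -> (((4*z)*b)+((4*z)*(x*a)))
Apply FACTOR at root (target: (((4*z)*b)+((4*z)*(x*a)))): (((4*z)*b)+((4*z)*(x*a))) -> ((4*z)*(b+(x*a)))
Apply DISTRIBUTE at root (target: ((4*z)*(b+(x*a)))): ((4*z)*(b+(x*a))) -> (((4*z)*b)+((4*z)*(x*a)))
Apply FACTOR at root (target: (((4*z)*b)+((4*z)*(x*a)))): (((4*z)*b)+((4*z)*(x*a))) -> ((4*z)*(b+(x*a)))
Apply DISTRIBUTE at root (target: ((4*z)*(b+(x*a)))): ((4*z)*(b+(x*a))) -> (((4*z)*b)+((4*z)*(x*a)))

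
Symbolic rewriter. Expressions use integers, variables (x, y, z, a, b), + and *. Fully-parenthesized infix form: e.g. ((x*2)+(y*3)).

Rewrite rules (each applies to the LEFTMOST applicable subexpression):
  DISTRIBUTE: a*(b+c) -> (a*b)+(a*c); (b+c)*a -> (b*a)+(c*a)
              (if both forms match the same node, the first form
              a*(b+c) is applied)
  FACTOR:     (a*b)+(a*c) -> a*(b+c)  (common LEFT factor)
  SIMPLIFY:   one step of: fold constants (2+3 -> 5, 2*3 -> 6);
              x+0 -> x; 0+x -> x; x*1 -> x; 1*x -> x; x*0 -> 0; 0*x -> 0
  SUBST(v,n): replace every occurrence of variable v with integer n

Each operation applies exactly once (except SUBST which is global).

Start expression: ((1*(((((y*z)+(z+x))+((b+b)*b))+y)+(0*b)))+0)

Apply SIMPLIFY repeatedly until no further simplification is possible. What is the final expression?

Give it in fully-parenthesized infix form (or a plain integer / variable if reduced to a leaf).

Start: ((1*(((((y*z)+(z+x))+((b+b)*b))+y)+(0*b)))+0)
Step 1: at root: ((1*(((((y*z)+(z+x))+((b+b)*b))+y)+(0*b)))+0) -> (1*(((((y*z)+(z+x))+((b+b)*b))+y)+(0*b))); overall: ((1*(((((y*z)+(z+x))+((b+b)*b))+y)+(0*b)))+0) -> (1*(((((y*z)+(z+x))+((b+b)*b))+y)+(0*b)))
Step 2: at root: (1*(((((y*z)+(z+x))+((b+b)*b))+y)+(0*b))) -> (((((y*z)+(z+x))+((b+b)*b))+y)+(0*b)); overall: (1*(((((y*z)+(z+x))+((b+b)*b))+y)+(0*b))) -> (((((y*z)+(z+x))+((b+b)*b))+y)+(0*b))
Step 3: at R: (0*b) -> 0; overall: (((((y*z)+(z+x))+((b+b)*b))+y)+(0*b)) -> (((((y*z)+(z+x))+((b+b)*b))+y)+0)
Step 4: at root: (((((y*z)+(z+x))+((b+b)*b))+y)+0) -> ((((y*z)+(z+x))+((b+b)*b))+y); overall: (((((y*z)+(z+x))+((b+b)*b))+y)+0) -> ((((y*z)+(z+x))+((b+b)*b))+y)
Fixed point: ((((y*z)+(z+x))+((b+b)*b))+y)

Answer: ((((y*z)+(z+x))+((b+b)*b))+y)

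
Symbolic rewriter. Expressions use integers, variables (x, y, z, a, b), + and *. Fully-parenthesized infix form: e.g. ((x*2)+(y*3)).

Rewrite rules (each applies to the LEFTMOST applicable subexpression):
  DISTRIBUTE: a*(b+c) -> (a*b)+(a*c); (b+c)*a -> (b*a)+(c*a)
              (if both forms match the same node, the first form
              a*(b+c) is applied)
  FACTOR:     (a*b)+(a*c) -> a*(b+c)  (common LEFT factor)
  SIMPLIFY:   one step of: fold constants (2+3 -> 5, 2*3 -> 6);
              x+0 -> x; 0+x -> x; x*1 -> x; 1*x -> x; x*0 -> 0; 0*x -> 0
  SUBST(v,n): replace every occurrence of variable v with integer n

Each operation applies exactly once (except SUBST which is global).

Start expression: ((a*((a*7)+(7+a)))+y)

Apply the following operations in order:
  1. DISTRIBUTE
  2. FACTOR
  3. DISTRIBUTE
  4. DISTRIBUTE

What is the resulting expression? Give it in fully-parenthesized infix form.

Answer: (((a*(a*7))+((a*7)+(a*a)))+y)

Derivation:
Start: ((a*((a*7)+(7+a)))+y)
Apply DISTRIBUTE at L (target: (a*((a*7)+(7+a)))): ((a*((a*7)+(7+a)))+y) -> (((a*(a*7))+(a*(7+a)))+y)
Apply FACTOR at L (target: ((a*(a*7))+(a*(7+a)))): (((a*(a*7))+(a*(7+a)))+y) -> ((a*((a*7)+(7+a)))+y)
Apply DISTRIBUTE at L (target: (a*((a*7)+(7+a)))): ((a*((a*7)+(7+a)))+y) -> (((a*(a*7))+(a*(7+a)))+y)
Apply DISTRIBUTE at LR (target: (a*(7+a))): (((a*(a*7))+(a*(7+a)))+y) -> (((a*(a*7))+((a*7)+(a*a)))+y)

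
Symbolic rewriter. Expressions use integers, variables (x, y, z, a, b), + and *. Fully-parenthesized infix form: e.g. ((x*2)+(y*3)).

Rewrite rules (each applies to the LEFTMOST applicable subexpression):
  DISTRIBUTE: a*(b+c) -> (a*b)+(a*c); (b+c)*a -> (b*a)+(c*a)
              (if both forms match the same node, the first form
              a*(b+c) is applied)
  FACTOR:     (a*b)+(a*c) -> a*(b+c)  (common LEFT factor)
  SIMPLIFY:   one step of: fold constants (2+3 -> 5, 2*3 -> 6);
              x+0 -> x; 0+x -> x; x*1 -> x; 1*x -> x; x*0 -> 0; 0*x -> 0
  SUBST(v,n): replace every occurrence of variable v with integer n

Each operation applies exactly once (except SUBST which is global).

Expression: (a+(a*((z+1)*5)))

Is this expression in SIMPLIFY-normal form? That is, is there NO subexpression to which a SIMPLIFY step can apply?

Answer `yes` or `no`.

Answer: yes

Derivation:
Expression: (a+(a*((z+1)*5)))
Scanning for simplifiable subexpressions (pre-order)...
  at root: (a+(a*((z+1)*5))) (not simplifiable)
  at R: (a*((z+1)*5)) (not simplifiable)
  at RR: ((z+1)*5) (not simplifiable)
  at RRL: (z+1) (not simplifiable)
Result: no simplifiable subexpression found -> normal form.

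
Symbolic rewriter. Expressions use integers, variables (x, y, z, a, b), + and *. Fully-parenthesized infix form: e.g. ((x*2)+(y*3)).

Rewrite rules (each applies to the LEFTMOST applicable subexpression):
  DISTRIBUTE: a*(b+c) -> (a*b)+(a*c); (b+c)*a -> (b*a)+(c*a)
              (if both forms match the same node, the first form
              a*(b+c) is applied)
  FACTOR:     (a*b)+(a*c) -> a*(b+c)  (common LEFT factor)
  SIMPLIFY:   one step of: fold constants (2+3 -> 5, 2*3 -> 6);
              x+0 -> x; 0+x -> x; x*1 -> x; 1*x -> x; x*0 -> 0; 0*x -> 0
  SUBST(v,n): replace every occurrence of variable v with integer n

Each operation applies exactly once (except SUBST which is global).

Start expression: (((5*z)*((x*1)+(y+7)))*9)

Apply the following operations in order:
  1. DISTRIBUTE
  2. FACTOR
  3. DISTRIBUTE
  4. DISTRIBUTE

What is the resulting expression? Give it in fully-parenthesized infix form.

Start: (((5*z)*((x*1)+(y+7)))*9)
Apply DISTRIBUTE at L (target: ((5*z)*((x*1)+(y+7)))): (((5*z)*((x*1)+(y+7)))*9) -> ((((5*z)*(x*1))+((5*z)*(y+7)))*9)
Apply FACTOR at L (target: (((5*z)*(x*1))+((5*z)*(y+7)))): ((((5*z)*(x*1))+((5*z)*(y+7)))*9) -> (((5*z)*((x*1)+(y+7)))*9)
Apply DISTRIBUTE at L (target: ((5*z)*((x*1)+(y+7)))): (((5*z)*((x*1)+(y+7)))*9) -> ((((5*z)*(x*1))+((5*z)*(y+7)))*9)
Apply DISTRIBUTE at root (target: ((((5*z)*(x*1))+((5*z)*(y+7)))*9)): ((((5*z)*(x*1))+((5*z)*(y+7)))*9) -> ((((5*z)*(x*1))*9)+(((5*z)*(y+7))*9))

Answer: ((((5*z)*(x*1))*9)+(((5*z)*(y+7))*9))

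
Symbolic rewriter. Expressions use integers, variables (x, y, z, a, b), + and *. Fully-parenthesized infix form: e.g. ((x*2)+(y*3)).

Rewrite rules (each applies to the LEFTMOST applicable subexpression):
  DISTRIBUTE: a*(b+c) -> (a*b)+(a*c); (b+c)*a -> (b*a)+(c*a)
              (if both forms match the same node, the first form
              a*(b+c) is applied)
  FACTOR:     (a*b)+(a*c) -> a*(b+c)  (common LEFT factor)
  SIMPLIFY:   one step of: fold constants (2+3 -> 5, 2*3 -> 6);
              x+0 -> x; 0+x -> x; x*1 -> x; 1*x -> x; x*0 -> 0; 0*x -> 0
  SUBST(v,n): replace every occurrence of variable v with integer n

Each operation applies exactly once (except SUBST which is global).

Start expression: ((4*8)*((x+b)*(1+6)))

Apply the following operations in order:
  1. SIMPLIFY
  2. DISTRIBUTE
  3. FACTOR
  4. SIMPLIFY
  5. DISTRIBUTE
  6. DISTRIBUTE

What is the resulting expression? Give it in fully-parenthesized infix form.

Answer: ((32*(x*7))+(32*(b*7)))

Derivation:
Start: ((4*8)*((x+b)*(1+6)))
Apply SIMPLIFY at L (target: (4*8)): ((4*8)*((x+b)*(1+6))) -> (32*((x+b)*(1+6)))
Apply DISTRIBUTE at R (target: ((x+b)*(1+6))): (32*((x+b)*(1+6))) -> (32*(((x+b)*1)+((x+b)*6)))
Apply FACTOR at R (target: (((x+b)*1)+((x+b)*6))): (32*(((x+b)*1)+((x+b)*6))) -> (32*((x+b)*(1+6)))
Apply SIMPLIFY at RR (target: (1+6)): (32*((x+b)*(1+6))) -> (32*((x+b)*7))
Apply DISTRIBUTE at R (target: ((x+b)*7)): (32*((x+b)*7)) -> (32*((x*7)+(b*7)))
Apply DISTRIBUTE at root (target: (32*((x*7)+(b*7)))): (32*((x*7)+(b*7))) -> ((32*(x*7))+(32*(b*7)))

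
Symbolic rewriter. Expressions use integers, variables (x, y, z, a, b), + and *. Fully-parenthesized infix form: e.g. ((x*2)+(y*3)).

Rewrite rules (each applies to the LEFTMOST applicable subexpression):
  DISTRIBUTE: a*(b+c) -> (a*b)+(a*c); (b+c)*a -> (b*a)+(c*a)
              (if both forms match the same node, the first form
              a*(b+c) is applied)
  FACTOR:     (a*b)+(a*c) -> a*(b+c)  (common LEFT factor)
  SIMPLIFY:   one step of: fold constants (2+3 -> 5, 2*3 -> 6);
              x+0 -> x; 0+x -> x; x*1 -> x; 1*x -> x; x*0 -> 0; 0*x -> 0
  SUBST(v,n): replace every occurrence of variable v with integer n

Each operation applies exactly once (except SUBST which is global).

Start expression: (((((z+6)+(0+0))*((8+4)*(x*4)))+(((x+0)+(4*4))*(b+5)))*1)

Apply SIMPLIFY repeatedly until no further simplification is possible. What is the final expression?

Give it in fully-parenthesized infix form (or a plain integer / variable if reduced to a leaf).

Start: (((((z+6)+(0+0))*((8+4)*(x*4)))+(((x+0)+(4*4))*(b+5)))*1)
Step 1: at root: (((((z+6)+(0+0))*((8+4)*(x*4)))+(((x+0)+(4*4))*(b+5)))*1) -> ((((z+6)+(0+0))*((8+4)*(x*4)))+(((x+0)+(4*4))*(b+5))); overall: (((((z+6)+(0+0))*((8+4)*(x*4)))+(((x+0)+(4*4))*(b+5)))*1) -> ((((z+6)+(0+0))*((8+4)*(x*4)))+(((x+0)+(4*4))*(b+5)))
Step 2: at LLR: (0+0) -> 0; overall: ((((z+6)+(0+0))*((8+4)*(x*4)))+(((x+0)+(4*4))*(b+5))) -> ((((z+6)+0)*((8+4)*(x*4)))+(((x+0)+(4*4))*(b+5)))
Step 3: at LL: ((z+6)+0) -> (z+6); overall: ((((z+6)+0)*((8+4)*(x*4)))+(((x+0)+(4*4))*(b+5))) -> (((z+6)*((8+4)*(x*4)))+(((x+0)+(4*4))*(b+5)))
Step 4: at LRL: (8+4) -> 12; overall: (((z+6)*((8+4)*(x*4)))+(((x+0)+(4*4))*(b+5))) -> (((z+6)*(12*(x*4)))+(((x+0)+(4*4))*(b+5)))
Step 5: at RLL: (x+0) -> x; overall: (((z+6)*(12*(x*4)))+(((x+0)+(4*4))*(b+5))) -> (((z+6)*(12*(x*4)))+((x+(4*4))*(b+5)))
Step 6: at RLR: (4*4) -> 16; overall: (((z+6)*(12*(x*4)))+((x+(4*4))*(b+5))) -> (((z+6)*(12*(x*4)))+((x+16)*(b+5)))
Fixed point: (((z+6)*(12*(x*4)))+((x+16)*(b+5)))

Answer: (((z+6)*(12*(x*4)))+((x+16)*(b+5)))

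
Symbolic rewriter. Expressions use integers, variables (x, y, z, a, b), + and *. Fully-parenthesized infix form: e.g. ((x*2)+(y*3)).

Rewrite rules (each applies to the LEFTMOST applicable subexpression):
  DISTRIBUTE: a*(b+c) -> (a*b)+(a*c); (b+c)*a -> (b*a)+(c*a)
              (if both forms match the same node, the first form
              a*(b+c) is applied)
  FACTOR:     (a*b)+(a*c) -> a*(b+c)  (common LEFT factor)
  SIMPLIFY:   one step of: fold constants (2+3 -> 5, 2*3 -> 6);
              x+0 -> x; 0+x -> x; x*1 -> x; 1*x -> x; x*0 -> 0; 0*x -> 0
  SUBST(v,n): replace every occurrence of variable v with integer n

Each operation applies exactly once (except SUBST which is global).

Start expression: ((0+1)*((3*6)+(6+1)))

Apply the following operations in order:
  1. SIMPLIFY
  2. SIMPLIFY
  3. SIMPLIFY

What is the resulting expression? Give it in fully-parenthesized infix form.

Start: ((0+1)*((3*6)+(6+1)))
Apply SIMPLIFY at L (target: (0+1)): ((0+1)*((3*6)+(6+1))) -> (1*((3*6)+(6+1)))
Apply SIMPLIFY at root (target: (1*((3*6)+(6+1)))): (1*((3*6)+(6+1))) -> ((3*6)+(6+1))
Apply SIMPLIFY at L (target: (3*6)): ((3*6)+(6+1)) -> (18+(6+1))

Answer: (18+(6+1))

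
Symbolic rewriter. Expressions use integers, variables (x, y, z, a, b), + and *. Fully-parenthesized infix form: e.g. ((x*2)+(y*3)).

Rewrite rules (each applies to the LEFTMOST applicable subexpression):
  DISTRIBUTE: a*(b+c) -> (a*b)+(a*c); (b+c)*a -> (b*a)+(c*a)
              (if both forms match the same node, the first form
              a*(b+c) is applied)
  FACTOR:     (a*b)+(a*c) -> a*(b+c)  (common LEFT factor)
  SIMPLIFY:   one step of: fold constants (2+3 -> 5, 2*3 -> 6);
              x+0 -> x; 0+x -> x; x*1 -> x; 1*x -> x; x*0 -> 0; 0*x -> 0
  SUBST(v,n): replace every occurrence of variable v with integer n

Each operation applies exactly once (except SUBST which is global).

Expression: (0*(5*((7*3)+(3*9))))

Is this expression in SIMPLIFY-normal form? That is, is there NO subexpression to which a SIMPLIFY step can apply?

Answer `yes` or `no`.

Answer: no

Derivation:
Expression: (0*(5*((7*3)+(3*9))))
Scanning for simplifiable subexpressions (pre-order)...
  at root: (0*(5*((7*3)+(3*9)))) (SIMPLIFIABLE)
  at R: (5*((7*3)+(3*9))) (not simplifiable)
  at RR: ((7*3)+(3*9)) (not simplifiable)
  at RRL: (7*3) (SIMPLIFIABLE)
  at RRR: (3*9) (SIMPLIFIABLE)
Found simplifiable subexpr at path root: (0*(5*((7*3)+(3*9))))
One SIMPLIFY step would give: 0
-> NOT in normal form.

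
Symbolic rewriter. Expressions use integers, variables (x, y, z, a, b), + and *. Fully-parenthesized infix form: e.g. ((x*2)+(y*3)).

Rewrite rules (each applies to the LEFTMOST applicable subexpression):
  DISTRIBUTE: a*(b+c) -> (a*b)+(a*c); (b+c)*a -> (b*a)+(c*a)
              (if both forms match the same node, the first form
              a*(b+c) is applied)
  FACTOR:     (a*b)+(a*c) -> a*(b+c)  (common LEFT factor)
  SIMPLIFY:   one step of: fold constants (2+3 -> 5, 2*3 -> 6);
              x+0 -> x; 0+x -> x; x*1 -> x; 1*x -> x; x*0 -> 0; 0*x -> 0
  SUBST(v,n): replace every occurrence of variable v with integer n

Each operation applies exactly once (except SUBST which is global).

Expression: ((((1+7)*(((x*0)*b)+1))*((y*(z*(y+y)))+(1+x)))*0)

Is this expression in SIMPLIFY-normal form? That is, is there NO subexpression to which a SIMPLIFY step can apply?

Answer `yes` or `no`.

Answer: no

Derivation:
Expression: ((((1+7)*(((x*0)*b)+1))*((y*(z*(y+y)))+(1+x)))*0)
Scanning for simplifiable subexpressions (pre-order)...
  at root: ((((1+7)*(((x*0)*b)+1))*((y*(z*(y+y)))+(1+x)))*0) (SIMPLIFIABLE)
  at L: (((1+7)*(((x*0)*b)+1))*((y*(z*(y+y)))+(1+x))) (not simplifiable)
  at LL: ((1+7)*(((x*0)*b)+1)) (not simplifiable)
  at LLL: (1+7) (SIMPLIFIABLE)
  at LLR: (((x*0)*b)+1) (not simplifiable)
  at LLRL: ((x*0)*b) (not simplifiable)
  at LLRLL: (x*0) (SIMPLIFIABLE)
  at LR: ((y*(z*(y+y)))+(1+x)) (not simplifiable)
  at LRL: (y*(z*(y+y))) (not simplifiable)
  at LRLR: (z*(y+y)) (not simplifiable)
  at LRLRR: (y+y) (not simplifiable)
  at LRR: (1+x) (not simplifiable)
Found simplifiable subexpr at path root: ((((1+7)*(((x*0)*b)+1))*((y*(z*(y+y)))+(1+x)))*0)
One SIMPLIFY step would give: 0
-> NOT in normal form.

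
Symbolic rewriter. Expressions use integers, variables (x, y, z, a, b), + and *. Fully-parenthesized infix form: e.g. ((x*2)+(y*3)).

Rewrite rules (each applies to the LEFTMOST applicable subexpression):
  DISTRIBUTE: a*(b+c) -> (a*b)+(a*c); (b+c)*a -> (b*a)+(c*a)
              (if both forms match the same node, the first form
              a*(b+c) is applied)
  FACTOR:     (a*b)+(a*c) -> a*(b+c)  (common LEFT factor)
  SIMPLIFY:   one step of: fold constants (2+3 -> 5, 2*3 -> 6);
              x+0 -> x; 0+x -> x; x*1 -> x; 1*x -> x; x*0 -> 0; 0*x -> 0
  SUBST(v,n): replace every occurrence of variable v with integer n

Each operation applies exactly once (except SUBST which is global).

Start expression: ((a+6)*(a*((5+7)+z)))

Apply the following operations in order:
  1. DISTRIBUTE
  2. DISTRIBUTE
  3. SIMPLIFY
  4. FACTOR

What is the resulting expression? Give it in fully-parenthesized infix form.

Answer: ((a*(a*(12+z)))+(6*(a*((5+7)+z))))

Derivation:
Start: ((a+6)*(a*((5+7)+z)))
Apply DISTRIBUTE at root (target: ((a+6)*(a*((5+7)+z)))): ((a+6)*(a*((5+7)+z))) -> ((a*(a*((5+7)+z)))+(6*(a*((5+7)+z))))
Apply DISTRIBUTE at LR (target: (a*((5+7)+z))): ((a*(a*((5+7)+z)))+(6*(a*((5+7)+z)))) -> ((a*((a*(5+7))+(a*z)))+(6*(a*((5+7)+z))))
Apply SIMPLIFY at LRLR (target: (5+7)): ((a*((a*(5+7))+(a*z)))+(6*(a*((5+7)+z)))) -> ((a*((a*12)+(a*z)))+(6*(a*((5+7)+z))))
Apply FACTOR at LR (target: ((a*12)+(a*z))): ((a*((a*12)+(a*z)))+(6*(a*((5+7)+z)))) -> ((a*(a*(12+z)))+(6*(a*((5+7)+z))))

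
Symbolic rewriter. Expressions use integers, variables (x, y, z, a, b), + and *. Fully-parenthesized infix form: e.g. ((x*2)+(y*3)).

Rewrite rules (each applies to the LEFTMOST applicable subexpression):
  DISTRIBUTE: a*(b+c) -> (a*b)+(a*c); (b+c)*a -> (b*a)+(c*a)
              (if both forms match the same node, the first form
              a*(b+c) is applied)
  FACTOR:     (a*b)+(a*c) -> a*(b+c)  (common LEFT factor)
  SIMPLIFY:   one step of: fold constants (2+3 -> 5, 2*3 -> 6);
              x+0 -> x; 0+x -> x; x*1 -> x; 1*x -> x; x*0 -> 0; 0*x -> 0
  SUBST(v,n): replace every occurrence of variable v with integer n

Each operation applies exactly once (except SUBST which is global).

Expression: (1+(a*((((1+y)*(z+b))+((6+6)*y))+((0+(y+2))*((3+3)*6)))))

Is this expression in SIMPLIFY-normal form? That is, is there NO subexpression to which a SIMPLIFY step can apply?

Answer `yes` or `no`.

Answer: no

Derivation:
Expression: (1+(a*((((1+y)*(z+b))+((6+6)*y))+((0+(y+2))*((3+3)*6)))))
Scanning for simplifiable subexpressions (pre-order)...
  at root: (1+(a*((((1+y)*(z+b))+((6+6)*y))+((0+(y+2))*((3+3)*6))))) (not simplifiable)
  at R: (a*((((1+y)*(z+b))+((6+6)*y))+((0+(y+2))*((3+3)*6)))) (not simplifiable)
  at RR: ((((1+y)*(z+b))+((6+6)*y))+((0+(y+2))*((3+3)*6))) (not simplifiable)
  at RRL: (((1+y)*(z+b))+((6+6)*y)) (not simplifiable)
  at RRLL: ((1+y)*(z+b)) (not simplifiable)
  at RRLLL: (1+y) (not simplifiable)
  at RRLLR: (z+b) (not simplifiable)
  at RRLR: ((6+6)*y) (not simplifiable)
  at RRLRL: (6+6) (SIMPLIFIABLE)
  at RRR: ((0+(y+2))*((3+3)*6)) (not simplifiable)
  at RRRL: (0+(y+2)) (SIMPLIFIABLE)
  at RRRLR: (y+2) (not simplifiable)
  at RRRR: ((3+3)*6) (not simplifiable)
  at RRRRL: (3+3) (SIMPLIFIABLE)
Found simplifiable subexpr at path RRLRL: (6+6)
One SIMPLIFY step would give: (1+(a*((((1+y)*(z+b))+(12*y))+((0+(y+2))*((3+3)*6)))))
-> NOT in normal form.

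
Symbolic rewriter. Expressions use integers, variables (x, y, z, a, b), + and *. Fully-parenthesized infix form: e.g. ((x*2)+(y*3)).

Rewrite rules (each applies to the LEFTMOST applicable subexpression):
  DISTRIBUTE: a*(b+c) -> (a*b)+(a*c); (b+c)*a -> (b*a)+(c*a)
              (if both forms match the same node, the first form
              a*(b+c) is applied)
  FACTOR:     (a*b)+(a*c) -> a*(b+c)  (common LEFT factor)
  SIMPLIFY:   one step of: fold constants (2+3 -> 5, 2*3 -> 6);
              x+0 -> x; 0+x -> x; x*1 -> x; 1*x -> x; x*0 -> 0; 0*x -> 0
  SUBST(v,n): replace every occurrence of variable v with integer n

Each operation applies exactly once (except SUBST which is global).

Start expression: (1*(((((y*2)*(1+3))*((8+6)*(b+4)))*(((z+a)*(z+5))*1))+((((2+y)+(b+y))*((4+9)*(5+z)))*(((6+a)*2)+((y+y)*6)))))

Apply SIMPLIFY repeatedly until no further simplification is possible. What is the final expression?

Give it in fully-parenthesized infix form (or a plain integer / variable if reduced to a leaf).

Start: (1*(((((y*2)*(1+3))*((8+6)*(b+4)))*(((z+a)*(z+5))*1))+((((2+y)+(b+y))*((4+9)*(5+z)))*(((6+a)*2)+((y+y)*6)))))
Step 1: at root: (1*(((((y*2)*(1+3))*((8+6)*(b+4)))*(((z+a)*(z+5))*1))+((((2+y)+(b+y))*((4+9)*(5+z)))*(((6+a)*2)+((y+y)*6))))) -> (((((y*2)*(1+3))*((8+6)*(b+4)))*(((z+a)*(z+5))*1))+((((2+y)+(b+y))*((4+9)*(5+z)))*(((6+a)*2)+((y+y)*6)))); overall: (1*(((((y*2)*(1+3))*((8+6)*(b+4)))*(((z+a)*(z+5))*1))+((((2+y)+(b+y))*((4+9)*(5+z)))*(((6+a)*2)+((y+y)*6))))) -> (((((y*2)*(1+3))*((8+6)*(b+4)))*(((z+a)*(z+5))*1))+((((2+y)+(b+y))*((4+9)*(5+z)))*(((6+a)*2)+((y+y)*6))))
Step 2: at LLLR: (1+3) -> 4; overall: (((((y*2)*(1+3))*((8+6)*(b+4)))*(((z+a)*(z+5))*1))+((((2+y)+(b+y))*((4+9)*(5+z)))*(((6+a)*2)+((y+y)*6)))) -> (((((y*2)*4)*((8+6)*(b+4)))*(((z+a)*(z+5))*1))+((((2+y)+(b+y))*((4+9)*(5+z)))*(((6+a)*2)+((y+y)*6))))
Step 3: at LLRL: (8+6) -> 14; overall: (((((y*2)*4)*((8+6)*(b+4)))*(((z+a)*(z+5))*1))+((((2+y)+(b+y))*((4+9)*(5+z)))*(((6+a)*2)+((y+y)*6)))) -> (((((y*2)*4)*(14*(b+4)))*(((z+a)*(z+5))*1))+((((2+y)+(b+y))*((4+9)*(5+z)))*(((6+a)*2)+((y+y)*6))))
Step 4: at LR: (((z+a)*(z+5))*1) -> ((z+a)*(z+5)); overall: (((((y*2)*4)*(14*(b+4)))*(((z+a)*(z+5))*1))+((((2+y)+(b+y))*((4+9)*(5+z)))*(((6+a)*2)+((y+y)*6)))) -> (((((y*2)*4)*(14*(b+4)))*((z+a)*(z+5)))+((((2+y)+(b+y))*((4+9)*(5+z)))*(((6+a)*2)+((y+y)*6))))
Step 5: at RLRL: (4+9) -> 13; overall: (((((y*2)*4)*(14*(b+4)))*((z+a)*(z+5)))+((((2+y)+(b+y))*((4+9)*(5+z)))*(((6+a)*2)+((y+y)*6)))) -> (((((y*2)*4)*(14*(b+4)))*((z+a)*(z+5)))+((((2+y)+(b+y))*(13*(5+z)))*(((6+a)*2)+((y+y)*6))))
Fixed point: (((((y*2)*4)*(14*(b+4)))*((z+a)*(z+5)))+((((2+y)+(b+y))*(13*(5+z)))*(((6+a)*2)+((y+y)*6))))

Answer: (((((y*2)*4)*(14*(b+4)))*((z+a)*(z+5)))+((((2+y)+(b+y))*(13*(5+z)))*(((6+a)*2)+((y+y)*6))))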